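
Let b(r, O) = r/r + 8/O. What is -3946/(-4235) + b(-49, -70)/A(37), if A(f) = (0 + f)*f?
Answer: 1081165/1159543 ≈ 0.93241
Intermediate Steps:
A(f) = f² (A(f) = f*f = f²)
b(r, O) = 1 + 8/O
-3946/(-4235) + b(-49, -70)/A(37) = -3946/(-4235) + ((8 - 70)/(-70))/(37²) = -3946*(-1/4235) - 1/70*(-62)/1369 = 3946/4235 + (31/35)*(1/1369) = 3946/4235 + 31/47915 = 1081165/1159543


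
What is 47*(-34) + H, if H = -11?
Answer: -1609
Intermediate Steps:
47*(-34) + H = 47*(-34) - 11 = -1598 - 11 = -1609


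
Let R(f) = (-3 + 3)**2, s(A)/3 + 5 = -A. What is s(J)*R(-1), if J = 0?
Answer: 0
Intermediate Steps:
s(A) = -15 - 3*A (s(A) = -15 + 3*(-A) = -15 - 3*A)
R(f) = 0 (R(f) = 0**2 = 0)
s(J)*R(-1) = (-15 - 3*0)*0 = (-15 + 0)*0 = -15*0 = 0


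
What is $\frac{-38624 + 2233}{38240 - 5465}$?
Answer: $- \frac{36391}{32775} \approx -1.1103$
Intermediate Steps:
$\frac{-38624 + 2233}{38240 - 5465} = - \frac{36391}{32775}$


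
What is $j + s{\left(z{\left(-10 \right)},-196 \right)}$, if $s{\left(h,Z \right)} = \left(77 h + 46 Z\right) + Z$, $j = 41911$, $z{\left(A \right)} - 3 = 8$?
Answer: $33546$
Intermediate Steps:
$z{\left(A \right)} = 11$ ($z{\left(A \right)} = 3 + 8 = 11$)
$s{\left(h,Z \right)} = 47 Z + 77 h$ ($s{\left(h,Z \right)} = \left(46 Z + 77 h\right) + Z = 47 Z + 77 h$)
$j + s{\left(z{\left(-10 \right)},-196 \right)} = 41911 + \left(47 \left(-196\right) + 77 \cdot 11\right) = 41911 + \left(-9212 + 847\right) = 41911 - 8365 = 33546$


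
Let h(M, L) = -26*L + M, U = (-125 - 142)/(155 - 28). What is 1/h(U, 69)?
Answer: -127/228105 ≈ -0.00055676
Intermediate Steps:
U = -267/127 ≈ -2.1024
h(M, L) = M - 26*L
1/h(U, 69) = 1/(-267/127 - 26*69) = 1/(-267/127 - 1794) = 1/(-228105/127) = -127/228105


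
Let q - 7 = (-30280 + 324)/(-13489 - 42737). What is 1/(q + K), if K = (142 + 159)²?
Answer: 28113/2547277682 ≈ 1.1036e-5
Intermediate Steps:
K = 90601 (K = 301² = 90601)
q = 211769/28113 (q = 7 + (-30280 + 324)/(-13489 - 42737) = 7 - 29956/(-56226) = 7 - 29956*(-1/56226) = 7 + 14978/28113 = 211769/28113 ≈ 7.5328)
1/(q + K) = 1/(211769/28113 + 90601) = 1/(2547277682/28113) = 28113/2547277682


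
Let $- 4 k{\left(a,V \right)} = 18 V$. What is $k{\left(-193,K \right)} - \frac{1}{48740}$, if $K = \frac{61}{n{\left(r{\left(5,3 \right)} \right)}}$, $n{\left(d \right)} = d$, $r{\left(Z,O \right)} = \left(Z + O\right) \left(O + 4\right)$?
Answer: $- \frac{6689593}{1364720} \approx -4.9018$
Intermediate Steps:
$r{\left(Z,O \right)} = \left(4 + O\right) \left(O + Z\right)$ ($r{\left(Z,O \right)} = \left(O + Z\right) \left(4 + O\right) = \left(4 + O\right) \left(O + Z\right)$)
$K = \frac{61}{56}$ ($K = \frac{61}{3^{2} + 4 \cdot 3 + 4 \cdot 5 + 3 \cdot 5} = \frac{61}{9 + 12 + 20 + 15} = \frac{61}{56} \approx 1.0893$)
$k{\left(a,V \right)} = - \frac{9 V}{2}$ ($k{\left(a,V \right)} = - \frac{18 V}{4} = - \frac{9 V}{2}$)
$k{\left(-193,K \right)} - \frac{1}{48740} = \left(- \frac{9}{2}\right) \frac{61}{56} - \frac{1}{48740} = - \frac{549}{112} - \frac{1}{48740} = - \frac{6689593}{1364720}$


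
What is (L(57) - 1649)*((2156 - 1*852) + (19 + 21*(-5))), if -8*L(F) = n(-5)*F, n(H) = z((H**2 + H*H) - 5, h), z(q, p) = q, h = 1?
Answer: -9596013/4 ≈ -2.3990e+6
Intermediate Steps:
n(H) = -5 + 2*H**2 (n(H) = (H**2 + H*H) - 5 = (H**2 + H**2) - 5 = 2*H**2 - 5 = -5 + 2*H**2)
L(F) = -45*F/8 (L(F) = -(-5 + 2*(-5)**2)*F/8 = -(-5 + 2*25)*F/8 = -(-5 + 50)*F/8 = -45*F/8)
(L(57) - 1649)*((2156 - 1*852) + (19 + 21*(-5))) = (-45/8*57 - 1649)*((2156 - 1*852) + (19 + 21*(-5))) = (-2565/8 - 1649)*((2156 - 852) + (19 - 105)) = -15757*(1304 - 86)/8 = -15757/8*1218 = -9596013/4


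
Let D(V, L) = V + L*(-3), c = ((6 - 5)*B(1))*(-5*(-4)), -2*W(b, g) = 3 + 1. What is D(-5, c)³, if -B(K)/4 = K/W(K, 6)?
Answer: -1953125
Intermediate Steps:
W(b, g) = -2 (W(b, g) = -(3 + 1)/2 = -½*4 = -2)
B(K) = 2*K (B(K) = -4*K/(-2) = -4*K*(-1)/2 = -(-2)*K = 2*K)
c = 40 (c = ((6 - 5)*(2*1))*(-5*(-4)) = (1*2)*20 = 2*20 = 40)
D(V, L) = V - 3*L
D(-5, c)³ = (-5 - 3*40)³ = (-5 - 120)³ = (-125)³ = -1953125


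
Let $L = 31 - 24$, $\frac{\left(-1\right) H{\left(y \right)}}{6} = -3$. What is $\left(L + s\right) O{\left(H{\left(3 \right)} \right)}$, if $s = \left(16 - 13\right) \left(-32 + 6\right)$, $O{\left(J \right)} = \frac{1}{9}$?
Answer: $- \frac{71}{9} \approx -7.8889$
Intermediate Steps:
$H{\left(y \right)} = 18$ ($H{\left(y \right)} = \left(-6\right) \left(-3\right) = 18$)
$O{\left(J \right)} = \frac{1}{9}$
$s = -78$ ($s = 3 \left(-26\right) = -78$)
$L = 7$ ($L = 31 - 24 = 7$)
$\left(L + s\right) O{\left(H{\left(3 \right)} \right)} = \left(7 - 78\right) \frac{1}{9} = \left(-71\right) \frac{1}{9} = - \frac{71}{9}$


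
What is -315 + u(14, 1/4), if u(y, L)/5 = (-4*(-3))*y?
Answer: 525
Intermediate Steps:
u(y, L) = 60*y (u(y, L) = 5*((-4*(-3))*y) = 5*(12*y) = 60*y)
-315 + u(14, 1/4) = -315 + 60*14 = -315 + 840 = 525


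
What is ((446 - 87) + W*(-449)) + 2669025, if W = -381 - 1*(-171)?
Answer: 2763674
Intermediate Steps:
W = -210 (W = -381 + 171 = -210)
((446 - 87) + W*(-449)) + 2669025 = ((446 - 87) - 210*(-449)) + 2669025 = (359 + 94290) + 2669025 = 94649 + 2669025 = 2763674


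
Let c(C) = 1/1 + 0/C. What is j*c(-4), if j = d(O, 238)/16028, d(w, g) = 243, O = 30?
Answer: 243/16028 ≈ 0.015161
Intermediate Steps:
c(C) = 1 (c(C) = 1*1 + 0 = 1 + 0 = 1)
j = 243/16028 ≈ 0.015161
j*c(-4) = (243/16028)*1 = 243/16028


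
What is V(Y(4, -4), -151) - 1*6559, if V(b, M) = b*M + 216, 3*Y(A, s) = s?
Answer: -18425/3 ≈ -6141.7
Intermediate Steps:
Y(A, s) = s/3
V(b, M) = 216 + M*b (V(b, M) = M*b + 216 = 216 + M*b)
V(Y(4, -4), -151) - 1*6559 = (216 - 151*(-4)/3) - 1*6559 = (216 - 151*(-4/3)) - 6559 = (216 + 604/3) - 6559 = 1252/3 - 6559 = -18425/3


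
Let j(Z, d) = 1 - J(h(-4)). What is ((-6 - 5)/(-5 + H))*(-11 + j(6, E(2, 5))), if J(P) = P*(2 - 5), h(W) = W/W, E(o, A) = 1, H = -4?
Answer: -77/9 ≈ -8.5556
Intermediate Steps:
h(W) = 1
J(P) = -3*P (J(P) = P*(-3) = -3*P)
j(Z, d) = 4 (j(Z, d) = 1 - (-3) = 1 - 1*(-3) = 1 + 3 = 4)
((-6 - 5)/(-5 + H))*(-11 + j(6, E(2, 5))) = ((-6 - 5)/(-5 - 4))*(-11 + 4) = -11/(-9)*(-7) = -11*(-1/9)*(-7) = (11/9)*(-7) = -77/9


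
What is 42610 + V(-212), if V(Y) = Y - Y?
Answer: 42610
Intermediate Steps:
V(Y) = 0
42610 + V(-212) = 42610 + 0 = 42610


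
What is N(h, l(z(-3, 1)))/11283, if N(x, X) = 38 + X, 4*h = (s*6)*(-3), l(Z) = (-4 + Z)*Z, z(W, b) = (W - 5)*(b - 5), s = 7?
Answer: 934/11283 ≈ 0.082779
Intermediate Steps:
z(W, b) = (-5 + W)*(-5 + b)
l(Z) = Z*(-4 + Z)
h = -63/2 (h = ((7*6)*(-3))/4 = (42*(-3))/4 = (1/4)*(-126) = -63/2 ≈ -31.500)
N(h, l(z(-3, 1)))/11283 = (38 + (25 - 5*(-3) - 5*1 - 3*1)*(-4 + (25 - 5*(-3) - 5*1 - 3*1)))/11283 = (38 + (25 + 15 - 5 - 3)*(-4 + (25 + 15 - 5 - 3)))*(1/11283) = (38 + 32*(-4 + 32))*(1/11283) = (38 + 32*28)*(1/11283) = (38 + 896)*(1/11283) = 934*(1/11283) = 934/11283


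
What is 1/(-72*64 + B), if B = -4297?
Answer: -1/8905 ≈ -0.00011230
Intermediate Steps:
1/(-72*64 + B) = 1/(-72*64 - 4297) = 1/(-4608 - 4297) = 1/(-8905) = -1/8905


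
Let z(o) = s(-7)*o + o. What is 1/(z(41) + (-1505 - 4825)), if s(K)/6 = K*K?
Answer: 1/5765 ≈ 0.00017346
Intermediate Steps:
s(K) = 6*K² (s(K) = 6*(K*K) = 6*K²)
z(o) = 295*o (z(o) = (6*(-7)²)*o + o = (6*49)*o + o = 294*o + o = 295*o)
1/(z(41) + (-1505 - 4825)) = 1/(295*41 + (-1505 - 4825)) = 1/(12095 - 6330) = 1/5765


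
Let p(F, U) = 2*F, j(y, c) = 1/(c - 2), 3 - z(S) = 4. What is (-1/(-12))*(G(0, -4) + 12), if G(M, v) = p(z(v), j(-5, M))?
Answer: ⅚ ≈ 0.83333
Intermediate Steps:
z(S) = -1 (z(S) = 3 - 1*4 = 3 - 4 = -1)
j(y, c) = 1/(-2 + c)
G(M, v) = -2 (G(M, v) = 2*(-1) = -2)
(-1/(-12))*(G(0, -4) + 12) = (-1/(-12))*(-2 + 12) = -1*(-1/12)*10 = (1/12)*10 = ⅚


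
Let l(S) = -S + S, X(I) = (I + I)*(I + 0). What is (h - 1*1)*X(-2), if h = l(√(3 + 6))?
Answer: -8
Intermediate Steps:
X(I) = 2*I² (X(I) = (2*I)*I = 2*I²)
l(S) = 0
h = 0
(h - 1*1)*X(-2) = (0 - 1*1)*(2*(-2)²) = (0 - 1)*(2*4) = -1*8 = -8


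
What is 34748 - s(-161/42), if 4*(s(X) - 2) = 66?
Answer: 69459/2 ≈ 34730.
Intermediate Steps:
s(X) = 37/2 (s(X) = 2 + (1/4)*66 = 2 + 33/2 = 37/2)
34748 - s(-161/42) = 34748 - 1*37/2 = 34748 - 37/2 = 69459/2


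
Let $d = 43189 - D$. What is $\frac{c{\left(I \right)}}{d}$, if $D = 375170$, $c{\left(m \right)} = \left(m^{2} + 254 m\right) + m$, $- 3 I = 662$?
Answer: $\frac{68186}{2987829} \approx 0.022821$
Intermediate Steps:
$I = - \frac{662}{3}$ ($I = \left(- \frac{1}{3}\right) 662 = - \frac{662}{3} \approx -220.67$)
$c{\left(m \right)} = m^{2} + 255 m$
$d = -331981$ ($d = 43189 - 375170 = -331981$)
$\frac{c{\left(I \right)}}{d} = \frac{\left(- \frac{662}{3}\right) \left(255 - \frac{662}{3}\right)}{-331981} = \left(- \frac{662}{3}\right) \frac{103}{3} \left(- \frac{1}{331981}\right) = \left(- \frac{68186}{9}\right) \left(- \frac{1}{331981}\right) = \frac{68186}{2987829}$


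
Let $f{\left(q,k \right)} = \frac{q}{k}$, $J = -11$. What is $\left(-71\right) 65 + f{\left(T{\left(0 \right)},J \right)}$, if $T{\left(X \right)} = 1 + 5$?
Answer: $- \frac{50771}{11} \approx -4615.5$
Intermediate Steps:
$T{\left(X \right)} = 6$
$\left(-71\right) 65 + f{\left(T{\left(0 \right)},J \right)} = \left(-71\right) 65 + \frac{6}{-11} = -4615 + 6 \left(- \frac{1}{11}\right) = -4615 - \frac{6}{11} = - \frac{50771}{11}$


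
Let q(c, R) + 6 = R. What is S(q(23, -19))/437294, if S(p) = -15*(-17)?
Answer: 255/437294 ≈ 0.00058313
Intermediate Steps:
q(c, R) = -6 + R
S(p) = 255
S(q(23, -19))/437294 = 255/437294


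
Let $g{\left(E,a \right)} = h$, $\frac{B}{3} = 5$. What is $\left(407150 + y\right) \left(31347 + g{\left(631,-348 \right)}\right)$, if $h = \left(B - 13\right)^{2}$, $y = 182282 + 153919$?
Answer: $23304797201$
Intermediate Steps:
$y = 336201$
$B = 15$ ($B = 3 \cdot 5 = 15$)
$h = 4$ ($h = \left(15 - 13\right)^{2} = 2^{2} = 4$)
$g{\left(E,a \right)} = 4$
$\left(407150 + y\right) \left(31347 + g{\left(631,-348 \right)}\right) = \left(407150 + 336201\right) \left(31347 + 4\right) = 743351 \cdot 31351 = 23304797201$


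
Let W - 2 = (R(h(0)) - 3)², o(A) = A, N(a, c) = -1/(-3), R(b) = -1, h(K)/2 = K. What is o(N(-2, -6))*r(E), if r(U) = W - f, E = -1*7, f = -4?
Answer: 22/3 ≈ 7.3333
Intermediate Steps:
h(K) = 2*K
N(a, c) = ⅓ (N(a, c) = -1*(-⅓) = ⅓)
W = 18 (W = 2 + (-1 - 3)² = 2 + (-4)² = 2 + 16 = 18)
E = -7
r(U) = 22 (r(U) = 18 - 1*(-4) = 18 + 4 = 22)
o(N(-2, -6))*r(E) = (⅓)*22 = 22/3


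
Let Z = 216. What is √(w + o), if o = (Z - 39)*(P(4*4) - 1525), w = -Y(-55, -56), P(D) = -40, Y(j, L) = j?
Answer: 5*I*√11078 ≈ 526.26*I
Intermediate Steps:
w = 55 (w = -1*(-55) = 55)
o = -277005 (o = (216 - 39)*(-40 - 1525) = 177*(-1565) = -277005)
√(w + o) = √(55 - 277005) = √(-276950) = 5*I*√11078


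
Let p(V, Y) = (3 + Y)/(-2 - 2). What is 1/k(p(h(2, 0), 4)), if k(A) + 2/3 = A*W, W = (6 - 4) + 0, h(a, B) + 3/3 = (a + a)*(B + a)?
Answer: -6/25 ≈ -0.24000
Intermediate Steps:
h(a, B) = -1 + 2*a*(B + a) (h(a, B) = -1 + (a + a)*(B + a) = -1 + (2*a)*(B + a) = -1 + 2*a*(B + a))
p(V, Y) = -¾ - Y/4 (p(V, Y) = (3 + Y)/(-4) = (3 + Y)*(-¼) = -¾ - Y/4)
W = 2 (W = 2 + 0 = 2)
k(A) = -⅔ + 2*A (k(A) = -⅔ + A*2 = -⅔ + 2*A)
1/k(p(h(2, 0), 4)) = 1/(-⅔ + 2*(-¾ - ¼*4)) = 1/(-⅔ + 2*(-¾ - 1)) = 1/(-⅔ + 2*(-7/4)) = 1/(-⅔ - 7/2) = 1/(-25/6) = -6/25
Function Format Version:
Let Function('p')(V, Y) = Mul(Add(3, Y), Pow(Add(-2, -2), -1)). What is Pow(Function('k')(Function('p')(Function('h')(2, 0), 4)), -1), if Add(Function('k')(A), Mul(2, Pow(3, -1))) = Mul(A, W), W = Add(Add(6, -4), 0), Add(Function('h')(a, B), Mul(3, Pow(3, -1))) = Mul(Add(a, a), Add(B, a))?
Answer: Rational(-6, 25) ≈ -0.24000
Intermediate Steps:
Function('h')(a, B) = Add(-1, Mul(2, a, Add(B, a))) (Function('h')(a, B) = Add(-1, Mul(Add(a, a), Add(B, a))) = Add(-1, Mul(Mul(2, a), Add(B, a))) = Add(-1, Mul(2, a, Add(B, a))))
Function('p')(V, Y) = Add(Rational(-3, 4), Mul(Rational(-1, 4), Y)) (Function('p')(V, Y) = Mul(Add(3, Y), Pow(-4, -1)) = Mul(Add(3, Y), Rational(-1, 4)) = Add(Rational(-3, 4), Mul(Rational(-1, 4), Y)))
W = 2 (W = Add(2, 0) = 2)
Function('k')(A) = Add(Rational(-2, 3), Mul(2, A)) (Function('k')(A) = Add(Rational(-2, 3), Mul(A, 2)) = Add(Rational(-2, 3), Mul(2, A)))
Pow(Function('k')(Function('p')(Function('h')(2, 0), 4)), -1) = Pow(Add(Rational(-2, 3), Mul(2, Add(Rational(-3, 4), Mul(Rational(-1, 4), 4)))), -1) = Pow(Add(Rational(-2, 3), Mul(2, Add(Rational(-3, 4), -1))), -1) = Pow(Add(Rational(-2, 3), Mul(2, Rational(-7, 4))), -1) = Pow(Add(Rational(-2, 3), Rational(-7, 2)), -1) = Pow(Rational(-25, 6), -1) = Rational(-6, 25)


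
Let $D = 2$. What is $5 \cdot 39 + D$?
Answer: $197$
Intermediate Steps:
$5 \cdot 39 + D = 5 \cdot 39 + 2 = 195 + 2 = 197$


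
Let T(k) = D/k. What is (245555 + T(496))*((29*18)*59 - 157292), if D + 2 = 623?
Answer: -7703225350547/248 ≈ -3.1061e+10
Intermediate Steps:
D = 621 (D = -2 + 623 = 621)
T(k) = 621/k
(245555 + T(496))*((29*18)*59 - 157292) = (245555 + 621/496)*((29*18)*59 - 157292) = (245555 + 621*(1/496))*(522*59 - 157292) = (245555 + 621/496)*(30798 - 157292) = (121795901/496)*(-126494) = -7703225350547/248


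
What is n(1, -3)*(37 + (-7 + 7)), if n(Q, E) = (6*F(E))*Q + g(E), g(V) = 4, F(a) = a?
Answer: -518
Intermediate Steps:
n(Q, E) = 4 + 6*E*Q (n(Q, E) = (6*E)*Q + 4 = 6*E*Q + 4 = 4 + 6*E*Q)
n(1, -3)*(37 + (-7 + 7)) = (4 + 6*(-3)*1)*(37 + (-7 + 7)) = (4 - 18)*(37 + 0) = -14*37 = -518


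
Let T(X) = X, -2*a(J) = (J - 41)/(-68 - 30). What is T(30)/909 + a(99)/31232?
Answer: 30616147/927403008 ≈ 0.033013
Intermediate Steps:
a(J) = -41/196 + J/196 (a(J) = -(J - 41)/(2*(-68 - 30)) = -(-41 + J)/(2*(-98)) = -(-41 + J)*(-1)/(2*98) = -(41/98 - J/98)/2 = -41/196 + J/196)
T(30)/909 + a(99)/31232 = 30/909 + (-41/196 + (1/196)*99)/31232 = 30*(1/909) + (-41/196 + 99/196)*(1/31232) = 10/303 + (29/98)*(1/31232) = 10/303 + 29/3060736 = 30616147/927403008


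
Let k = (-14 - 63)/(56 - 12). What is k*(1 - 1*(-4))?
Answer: -35/4 ≈ -8.7500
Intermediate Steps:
k = -7/4 (k = -77/44 = -77*1/44 = -7/4 ≈ -1.7500)
k*(1 - 1*(-4)) = -7*(1 - 1*(-4))/4 = -7*(1 + 4)/4 = -7/4*5 = -35/4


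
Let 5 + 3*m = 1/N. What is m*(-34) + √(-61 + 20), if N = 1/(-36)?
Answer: 1394/3 + I*√41 ≈ 464.67 + 6.4031*I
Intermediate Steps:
N = -1/36 ≈ -0.027778
m = -41/3 (m = -5/3 + 1/(3*(-1/36)) = -5/3 + (⅓)*(-36) = -5/3 - 12 = -41/3 ≈ -13.667)
m*(-34) + √(-61 + 20) = -41/3*(-34) + √(-61 + 20) = 1394/3 + √(-41) = 1394/3 + I*√41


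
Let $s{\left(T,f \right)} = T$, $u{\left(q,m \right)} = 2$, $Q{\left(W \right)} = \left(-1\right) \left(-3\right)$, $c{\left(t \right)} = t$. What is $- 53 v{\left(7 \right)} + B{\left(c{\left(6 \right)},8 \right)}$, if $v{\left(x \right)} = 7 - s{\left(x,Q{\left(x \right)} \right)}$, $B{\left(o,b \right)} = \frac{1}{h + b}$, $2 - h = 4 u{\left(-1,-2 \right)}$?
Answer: $\frac{1}{2} \approx 0.5$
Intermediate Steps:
$Q{\left(W \right)} = 3$
$h = -6$ ($h = 2 - 4 \cdot 2 = 2 - 8 = -6$)
$B{\left(o,b \right)} = \frac{1}{-6 + b}$
$v{\left(x \right)} = 7 - x$
$- 53 v{\left(7 \right)} + B{\left(c{\left(6 \right)},8 \right)} = - 53 \left(7 - 7\right) + \frac{1}{-6 + 8} = - 53 \left(7 - 7\right) + \frac{1}{2} = \left(-53\right) 0 + \frac{1}{2} = 0 + \frac{1}{2} = \frac{1}{2}$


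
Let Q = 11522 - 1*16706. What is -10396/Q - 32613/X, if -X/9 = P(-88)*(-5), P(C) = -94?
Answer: 2958901/304560 ≈ 9.7153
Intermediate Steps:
Q = -5184 (Q = 11522 - 16706 = -5184)
X = -4230 (X = -(-846)*(-5) = -9*470 = -4230)
-10396/Q - 32613/X = -10396/(-5184) - 32613/(-4230) = -10396*(-1/5184) - 32613*(-1/4230) = 2599/1296 + 10871/1410 = 2958901/304560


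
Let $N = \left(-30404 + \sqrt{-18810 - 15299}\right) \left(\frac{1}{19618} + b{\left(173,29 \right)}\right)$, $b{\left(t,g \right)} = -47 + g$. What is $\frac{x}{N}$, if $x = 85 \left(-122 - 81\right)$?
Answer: $- \frac{294057576296}{9326859471885} - \frac{9671674 i \sqrt{34109}}{9326859471885} \approx -0.031528 - 0.00019151 i$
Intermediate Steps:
$x = -17255$ ($x = 85 \left(-203\right) = -17255$)
$N = \frac{5368175846}{9809} - \frac{353123 i \sqrt{34109}}{19618}$ ($N = \left(-30404 + \sqrt{-18810 - 15299}\right) \left(\frac{1}{19618} + \left(-47 + 29\right)\right) = \left(-30404 + \sqrt{-34109}\right) \left(\frac{1}{19618} - 18\right) = \left(-30404 + i \sqrt{34109}\right) \left(- \frac{353123}{19618}\right) = \frac{5368175846}{9809} - \frac{353123 i \sqrt{34109}}{19618} \approx 5.4727 \cdot 10^{5} - 3324.3 i$)
$\frac{x}{N} = - \frac{17255}{\frac{5368175846}{9809} - \frac{353123 i \sqrt{34109}}{19618}}$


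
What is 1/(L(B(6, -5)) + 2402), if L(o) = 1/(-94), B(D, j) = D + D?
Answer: 94/225787 ≈ 0.00041632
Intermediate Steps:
B(D, j) = 2*D
L(o) = -1/94
1/(L(B(6, -5)) + 2402) = 1/(-1/94 + 2402) = 1/(225787/94) = 94/225787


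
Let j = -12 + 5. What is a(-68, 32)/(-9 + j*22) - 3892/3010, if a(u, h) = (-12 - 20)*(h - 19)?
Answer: 44126/35045 ≈ 1.2591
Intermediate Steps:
j = -7
a(u, h) = 608 - 32*h (a(u, h) = -32*(-19 + h) = 608 - 32*h)
a(-68, 32)/(-9 + j*22) - 3892/3010 = (608 - 32*32)/(-9 - 7*22) - 3892/3010 = (608 - 1024)/(-9 - 154) - 3892*1/3010 = -416/(-163) - 278/215 = -416*(-1/163) - 278/215 = 416/163 - 278/215 = 44126/35045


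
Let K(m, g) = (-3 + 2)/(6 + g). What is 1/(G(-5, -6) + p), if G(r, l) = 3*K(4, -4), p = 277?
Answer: 2/551 ≈ 0.0036298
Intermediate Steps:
K(m, g) = -1/(6 + g)
G(r, l) = -3/2 (G(r, l) = 3*(-1/(6 - 4)) = 3*(-1/2) = 3*(-1*½) = 3*(-½) = -3/2)
1/(G(-5, -6) + p) = 1/(-3/2 + 277) = 1/(551/2) = 2/551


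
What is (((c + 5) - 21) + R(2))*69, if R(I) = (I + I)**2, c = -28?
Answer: -1932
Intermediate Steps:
R(I) = 4*I**2 (R(I) = (2*I)**2 = 4*I**2)
(((c + 5) - 21) + R(2))*69 = (((-28 + 5) - 21) + 4*2**2)*69 = ((-23 - 21) + 4*4)*69 = (-44 + 16)*69 = -28*69 = -1932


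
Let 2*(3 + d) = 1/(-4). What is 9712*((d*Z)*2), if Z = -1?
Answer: 60700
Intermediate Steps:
d = -25/8 (d = -3 + (½)/(-4) = -3 + (½)*(-¼) = -3 - ⅛ = -25/8 ≈ -3.1250)
9712*((d*Z)*2) = 9712*(-25/8*(-1)*2) = 9712*((25/8)*2) = 9712*(25/4) = 60700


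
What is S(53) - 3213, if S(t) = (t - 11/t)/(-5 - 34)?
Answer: -6644069/2067 ≈ -3214.4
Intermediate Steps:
S(t) = -t/39 + 11/(39*t) (S(t) = (t - 11/t)/(-39) = (t - 11/t)*(-1/39) = -t/39 + 11/(39*t))
S(53) - 3213 = (1/39)*(11 - 1*53**2)/53 - 3213 = (1/39)*(1/53)*(11 - 1*2809) - 3213 = (1/39)*(1/53)*(11 - 2809) - 3213 = (1/39)*(1/53)*(-2798) - 3213 = -2798/2067 - 3213 = -6644069/2067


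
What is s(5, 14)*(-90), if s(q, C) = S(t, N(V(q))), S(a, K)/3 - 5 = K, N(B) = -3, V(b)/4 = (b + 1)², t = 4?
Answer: -540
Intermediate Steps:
V(b) = 4*(1 + b)² (V(b) = 4*(b + 1)² = 4*(1 + b)²)
S(a, K) = 15 + 3*K
s(q, C) = 6 (s(q, C) = 15 + 3*(-3) = 15 - 9 = 6)
s(5, 14)*(-90) = 6*(-90) = -540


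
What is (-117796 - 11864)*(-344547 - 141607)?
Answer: 63034727640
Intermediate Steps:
(-117796 - 11864)*(-344547 - 141607) = -129660*(-486154) = 63034727640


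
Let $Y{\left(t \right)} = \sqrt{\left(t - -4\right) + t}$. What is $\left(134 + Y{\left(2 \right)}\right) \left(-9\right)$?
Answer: $-1206 - 18 \sqrt{2} \approx -1231.5$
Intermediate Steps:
$Y{\left(t \right)} = \sqrt{4 + 2 t}$ ($Y{\left(t \right)} = \sqrt{\left(t + 4\right) + t} = \sqrt{\left(4 + t\right) + t} = \sqrt{4 + 2 t}$)
$\left(134 + Y{\left(2 \right)}\right) \left(-9\right) = \left(134 + \sqrt{4 + 2 \cdot 2}\right) \left(-9\right) = \left(134 + \sqrt{4 + 4}\right) \left(-9\right) = \left(134 + \sqrt{8}\right) \left(-9\right) = \left(134 + 2 \sqrt{2}\right) \left(-9\right) = -1206 - 18 \sqrt{2}$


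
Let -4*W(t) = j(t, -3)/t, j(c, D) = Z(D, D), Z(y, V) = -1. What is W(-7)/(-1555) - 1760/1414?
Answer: -5473499/4397540 ≈ -1.2447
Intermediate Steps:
j(c, D) = -1
W(t) = 1/(4*t) (W(t) = -(-1)/(4*t) = 1/(4*t))
W(-7)/(-1555) - 1760/1414 = ((¼)/(-7))/(-1555) - 1760/1414 = ((¼)*(-⅐))*(-1/1555) - 1760*1/1414 = -1/28*(-1/1555) - 880/707 = 1/43540 - 880/707 = -5473499/4397540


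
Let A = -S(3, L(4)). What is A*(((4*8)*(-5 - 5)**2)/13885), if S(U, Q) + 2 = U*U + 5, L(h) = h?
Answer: -7680/2777 ≈ -2.7656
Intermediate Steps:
S(U, Q) = 3 + U**2 (S(U, Q) = -2 + (U*U + 5) = -2 + (U**2 + 5) = -2 + (5 + U**2) = 3 + U**2)
A = -12 (A = -(3 + 3**2) = -(3 + 9) = -1*12 = -12)
A*(((4*8)*(-5 - 5)**2)/13885) = -12*(4*8)*(-5 - 5)**2/13885 = -12*32*(-10)**2/13885 = -12*32*100/13885 = -38400/13885 = -12*640/2777 = -7680/2777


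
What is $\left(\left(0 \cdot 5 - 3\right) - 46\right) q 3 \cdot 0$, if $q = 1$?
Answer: $0$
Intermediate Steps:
$\left(\left(0 \cdot 5 - 3\right) - 46\right) q 3 \cdot 0 = \left(\left(0 \cdot 5 - 3\right) - 46\right) 1 \cdot 3 \cdot 0 = \left(\left(0 - 3\right) - 46\right) 3 \cdot 0 = \left(-3 - 46\right) 0 = \left(-49\right) 0 = 0$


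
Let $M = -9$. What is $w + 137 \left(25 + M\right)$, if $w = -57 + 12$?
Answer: $2147$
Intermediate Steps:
$w = -45$
$w + 137 \left(25 + M\right) = -45 + 137 \left(25 - 9\right) = -45 + 137 \cdot 16 = -45 + 2192 = 2147$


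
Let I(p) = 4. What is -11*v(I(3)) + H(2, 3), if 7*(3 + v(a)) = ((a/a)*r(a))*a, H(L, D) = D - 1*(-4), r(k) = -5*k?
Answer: 1160/7 ≈ 165.71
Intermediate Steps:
H(L, D) = 4 + D (H(L, D) = D + 4 = 4 + D)
v(a) = -3 - 5*a**2/7 (v(a) = -3 + (((a/a)*(-5*a))*a)/7 = -3 + ((1*(-5*a))*a)/7 = -3 + ((-5*a)*a)/7 = -3 + (-5*a**2)/7 = -3 - 5*a**2/7)
-11*v(I(3)) + H(2, 3) = -11*(-3 - 5/7*4**2) + (4 + 3) = -11*(-3 - 5/7*16) + 7 = -11*(-3 - 80/7) + 7 = -11*(-101/7) + 7 = 1111/7 + 7 = 1160/7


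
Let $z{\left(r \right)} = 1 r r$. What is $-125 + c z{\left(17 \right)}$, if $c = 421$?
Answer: $121544$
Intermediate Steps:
$z{\left(r \right)} = r^{2}$ ($z{\left(r \right)} = r r = r^{2}$)
$-125 + c z{\left(17 \right)} = -125 + 421 \cdot 17^{2} = -125 + 421 \cdot 289 = -125 + 121669 = 121544$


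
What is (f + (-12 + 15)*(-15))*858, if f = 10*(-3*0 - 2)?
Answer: -55770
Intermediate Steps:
f = -20 (f = 10*(0 - 2) = 10*(-2) = -20)
(f + (-12 + 15)*(-15))*858 = (-20 + (-12 + 15)*(-15))*858 = (-20 + 3*(-15))*858 = (-20 - 45)*858 = -65*858 = -55770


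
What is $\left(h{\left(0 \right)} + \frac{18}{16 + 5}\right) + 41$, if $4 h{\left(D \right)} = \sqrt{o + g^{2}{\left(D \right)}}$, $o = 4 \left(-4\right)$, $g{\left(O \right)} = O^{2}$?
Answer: $\frac{293}{7} + i \approx 41.857 + 1.0 i$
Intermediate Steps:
$o = -16$
$h{\left(D \right)} = \frac{\sqrt{-16 + D^{4}}}{4}$ ($h{\left(D \right)} = \frac{\sqrt{-16 + \left(D^{2}\right)^{2}}}{4} = \frac{\sqrt{-16 + D^{4}}}{4}$)
$\left(h{\left(0 \right)} + \frac{18}{16 + 5}\right) + 41 = \left(\frac{\sqrt{-16 + 0^{4}}}{4} + \frac{18}{16 + 5}\right) + 41 = \left(\frac{\sqrt{-16 + 0}}{4} + \frac{18}{21}\right) + 41 = \left(\frac{\sqrt{-16}}{4} + 18 \cdot \frac{1}{21}\right) + 41 = \left(\frac{4 i}{4} + \frac{6}{7}\right) + 41 = \left(i + \frac{6}{7}\right) + 41 = \left(\frac{6}{7} + i\right) + 41 = \frac{293}{7} + i$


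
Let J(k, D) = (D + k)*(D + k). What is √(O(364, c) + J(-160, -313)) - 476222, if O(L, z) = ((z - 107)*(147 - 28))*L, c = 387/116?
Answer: -476222 + 38*I*√2484894/29 ≈ -4.7622e+5 + 2065.6*I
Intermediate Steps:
J(k, D) = (D + k)²
c = 387/116 (c = 387*(1/116) = 387/116 ≈ 3.3362)
O(L, z) = L*(-12733 + 119*z) (O(L, z) = ((-107 + z)*119)*L = (-12733 + 119*z)*L = L*(-12733 + 119*z))
√(O(364, c) + J(-160, -313)) - 476222 = √(119*364*(-107 + 387/116) + (-313 - 160)²) - 476222 = √(119*364*(-12025/116) + (-473)²) - 476222 = √(-130218725/29 + 223729) - 476222 = √(-123730584/29) - 476222 = 38*I*√2484894/29 - 476222 = -476222 + 38*I*√2484894/29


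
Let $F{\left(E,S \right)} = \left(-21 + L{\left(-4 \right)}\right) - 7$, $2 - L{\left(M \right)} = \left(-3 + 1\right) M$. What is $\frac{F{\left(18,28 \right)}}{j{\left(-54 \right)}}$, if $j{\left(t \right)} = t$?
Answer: $\frac{17}{27} \approx 0.62963$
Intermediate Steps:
$L{\left(M \right)} = 2 + 2 M$ ($L{\left(M \right)} = 2 - \left(-3 + 1\right) M = 2 - - 2 M = 2 + 2 M$)
$F{\left(E,S \right)} = -34$ ($F{\left(E,S \right)} = \left(-21 + \left(2 + 2 \left(-4\right)\right)\right) - 7 = \left(-21 + \left(2 - 8\right)\right) - 7 = \left(-21 - 6\right) - 7 = -27 - 7 = -34$)
$\frac{F{\left(18,28 \right)}}{j{\left(-54 \right)}} = - \frac{34}{-54} = \left(-34\right) \left(- \frac{1}{54}\right) = \frac{17}{27}$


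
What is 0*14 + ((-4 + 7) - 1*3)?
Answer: 0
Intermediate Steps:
0*14 + ((-4 + 7) - 1*3) = 0 + (3 - 3) = 0 + 0 = 0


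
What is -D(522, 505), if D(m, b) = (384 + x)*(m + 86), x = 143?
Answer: -320416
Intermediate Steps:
D(m, b) = 45322 + 527*m (D(m, b) = (384 + 143)*(m + 86) = 527*(86 + m) = 45322 + 527*m)
-D(522, 505) = -(45322 + 527*522) = -(45322 + 275094) = -1*320416 = -320416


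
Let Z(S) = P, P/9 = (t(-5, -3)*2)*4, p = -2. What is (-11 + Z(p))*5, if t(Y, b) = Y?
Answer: -1855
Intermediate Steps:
P = -360 (P = 9*(-5*2*4) = 9*(-10*4) = 9*(-40) = -360)
Z(S) = -360
(-11 + Z(p))*5 = (-11 - 360)*5 = -371*5 = -1855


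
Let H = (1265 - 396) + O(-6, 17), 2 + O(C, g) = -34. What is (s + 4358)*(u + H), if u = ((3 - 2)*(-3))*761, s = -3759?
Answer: -868550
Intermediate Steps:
O(C, g) = -36 (O(C, g) = -2 - 34 = -36)
u = -2283 (u = (1*(-3))*761 = -3*761 = -2283)
H = 833 (H = (1265 - 396) - 36 = 869 - 36 = 833)
(s + 4358)*(u + H) = (-3759 + 4358)*(-2283 + 833) = 599*(-1450) = -868550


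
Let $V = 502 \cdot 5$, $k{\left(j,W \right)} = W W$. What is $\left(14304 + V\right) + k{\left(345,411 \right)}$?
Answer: $185735$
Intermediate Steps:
$k{\left(j,W \right)} = W^{2}$
$V = 2510$
$\left(14304 + V\right) + k{\left(345,411 \right)} = \left(14304 + 2510\right) + 411^{2} = 16814 + 168921 = 185735$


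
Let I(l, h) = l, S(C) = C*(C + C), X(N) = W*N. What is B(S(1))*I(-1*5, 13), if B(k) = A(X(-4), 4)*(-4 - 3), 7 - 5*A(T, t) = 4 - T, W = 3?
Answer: -63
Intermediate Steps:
X(N) = 3*N
S(C) = 2*C² (S(C) = C*(2*C) = 2*C²)
A(T, t) = ⅗ + T/5 (A(T, t) = 7/5 - (4 - T)/5 = 7/5 + (-⅘ + T/5) = ⅗ + T/5)
B(k) = 63/5 (B(k) = (⅗ + (3*(-4))/5)*(-4 - 3) = (⅗ + (⅕)*(-12))*(-7) = (⅗ - 12/5)*(-7) = -9/5*(-7) = 63/5)
B(S(1))*I(-1*5, 13) = 63*(-1*5)/5 = (63/5)*(-5) = -63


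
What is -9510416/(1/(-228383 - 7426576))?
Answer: 72801844552944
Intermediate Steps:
-9510416/(1/(-228383 - 7426576)) = -9510416/(1/(-7654959)) = -9510416/(-1/7654959) = -9510416*(-7654959) = 72801844552944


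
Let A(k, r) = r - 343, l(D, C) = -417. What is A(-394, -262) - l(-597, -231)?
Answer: -188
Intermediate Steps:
A(k, r) = -343 + r
A(-394, -262) - l(-597, -231) = (-343 - 262) - 1*(-417) = -605 + 417 = -188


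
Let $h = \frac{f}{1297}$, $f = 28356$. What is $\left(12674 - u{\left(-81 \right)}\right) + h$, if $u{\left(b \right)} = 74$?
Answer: $\frac{16370556}{1297} \approx 12622.0$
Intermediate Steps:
$h = \frac{28356}{1297} \approx 21.863$
$\left(12674 - u{\left(-81 \right)}\right) + h = \left(12674 - 74\right) + \frac{28356}{1297} = 12600 + \frac{28356}{1297} = \frac{16370556}{1297}$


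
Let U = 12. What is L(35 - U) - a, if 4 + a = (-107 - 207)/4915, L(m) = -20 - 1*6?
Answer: -107816/4915 ≈ -21.936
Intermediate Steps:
L(m) = -26 (L(m) = -20 - 6 = -26)
a = -19974/4915 (a = -4 + (-107 - 207)/4915 = -4 - 314*1/4915 = -4 - 314/4915 = -19974/4915 ≈ -4.0639)
L(35 - U) - a = -26 - 1*(-19974/4915) = -26 + 19974/4915 = -107816/4915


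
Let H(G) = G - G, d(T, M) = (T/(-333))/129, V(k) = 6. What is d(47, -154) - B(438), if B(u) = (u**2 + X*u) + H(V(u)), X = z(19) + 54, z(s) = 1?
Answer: -9275876885/42957 ≈ -2.1593e+5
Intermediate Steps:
d(T, M) = -T/42957 (d(T, M) = (T*(-1/333))*(1/129) = -T/333*(1/129) = -T/42957)
H(G) = 0
X = 55 (X = 1 + 54 = 55)
B(u) = u**2 + 55*u (B(u) = (u**2 + 55*u) + 0 = u**2 + 55*u)
d(47, -154) - B(438) = -1/42957*47 - 438*(55 + 438) = -47/42957 - 438*493 = -47/42957 - 1*215934 = -47/42957 - 215934 = -9275876885/42957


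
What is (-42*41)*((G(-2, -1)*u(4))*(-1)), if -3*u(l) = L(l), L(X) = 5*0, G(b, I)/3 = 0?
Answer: 0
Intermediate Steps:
G(b, I) = 0 (G(b, I) = 3*0 = 0)
L(X) = 0
u(l) = 0 (u(l) = -⅓*0 = 0)
(-42*41)*((G(-2, -1)*u(4))*(-1)) = (-42*41)*((0*0)*(-1)) = -0*(-1) = -1722*0 = 0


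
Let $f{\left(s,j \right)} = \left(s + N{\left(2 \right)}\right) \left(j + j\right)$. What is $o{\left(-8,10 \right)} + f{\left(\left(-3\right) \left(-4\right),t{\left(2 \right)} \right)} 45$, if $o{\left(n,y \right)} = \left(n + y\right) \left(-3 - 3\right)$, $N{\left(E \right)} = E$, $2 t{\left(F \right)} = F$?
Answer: $1248$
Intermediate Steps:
$t{\left(F \right)} = \frac{F}{2}$
$o{\left(n,y \right)} = - 6 n - 6 y$ ($o{\left(n,y \right)} = \left(n + y\right) \left(-6\right) = - 6 n - 6 y$)
$f{\left(s,j \right)} = 2 j \left(2 + s\right)$ ($f{\left(s,j \right)} = \left(s + 2\right) \left(j + j\right) = \left(2 + s\right) 2 j = 2 j \left(2 + s\right)$)
$o{\left(-8,10 \right)} + f{\left(\left(-3\right) \left(-4\right),t{\left(2 \right)} \right)} 45 = \left(\left(-6\right) \left(-8\right) - 60\right) + 2 \cdot \frac{1}{2} \cdot 2 \left(2 - -12\right) 45 = \left(48 - 60\right) + 2 \cdot 1 \left(2 + 12\right) 45 = -12 + 2 \cdot 1 \cdot 14 \cdot 45 = -12 + 28 \cdot 45 = -12 + 1260 = 1248$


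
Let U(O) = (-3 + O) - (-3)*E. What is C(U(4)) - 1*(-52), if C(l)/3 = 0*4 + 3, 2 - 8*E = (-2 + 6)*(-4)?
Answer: 61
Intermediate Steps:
E = 9/4 (E = ¼ - (-2 + 6)*(-4)/8 = ¼ - (-4)/2 = ¼ - ⅛*(-16) = ¼ + 2 = 9/4 ≈ 2.2500)
U(O) = 15/4 + O (U(O) = (-3 + O) - (-3)*9/4 = (-3 + O) - 1*(-27/4) = (-3 + O) + 27/4 = 15/4 + O)
C(l) = 9 (C(l) = 3*(0*4 + 3) = 3*(0 + 3) = 3*3 = 9)
C(U(4)) - 1*(-52) = 9 - 1*(-52) = 9 + 52 = 61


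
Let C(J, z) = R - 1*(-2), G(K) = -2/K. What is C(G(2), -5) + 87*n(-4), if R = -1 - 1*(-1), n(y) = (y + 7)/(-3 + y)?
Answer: -247/7 ≈ -35.286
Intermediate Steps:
n(y) = (7 + y)/(-3 + y)
R = 0 (R = -1 + 1 = 0)
C(J, z) = 2 (C(J, z) = 0 - 1*(-2) = 0 + 2 = 2)
C(G(2), -5) + 87*n(-4) = 2 + 87*((7 - 4)/(-3 - 4)) = 2 + 87*(3/(-7)) = 2 + 87*(-1/7*3) = 2 + 87*(-3/7) = 2 - 261/7 = -247/7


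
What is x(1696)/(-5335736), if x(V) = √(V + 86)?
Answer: -9*√22/5335736 ≈ -7.9115e-6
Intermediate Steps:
x(V) = √(86 + V)
x(1696)/(-5335736) = √(86 + 1696)/(-5335736) = √1782*(-1/5335736) = (9*√22)*(-1/5335736) = -9*√22/5335736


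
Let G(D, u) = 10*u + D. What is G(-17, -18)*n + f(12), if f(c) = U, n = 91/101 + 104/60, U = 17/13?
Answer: -10195196/19695 ≈ -517.65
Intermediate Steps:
U = 17/13 (U = 17*(1/13) = 17/13 ≈ 1.3077)
n = 3991/1515 (n = 91*(1/101) + 104*(1/60) = 91/101 + 26/15 = 3991/1515 ≈ 2.6343)
G(D, u) = D + 10*u
f(c) = 17/13
G(-17, -18)*n + f(12) = (-17 + 10*(-18))*(3991/1515) + 17/13 = (-17 - 180)*(3991/1515) + 17/13 = -197*3991/1515 + 17/13 = -786227/1515 + 17/13 = -10195196/19695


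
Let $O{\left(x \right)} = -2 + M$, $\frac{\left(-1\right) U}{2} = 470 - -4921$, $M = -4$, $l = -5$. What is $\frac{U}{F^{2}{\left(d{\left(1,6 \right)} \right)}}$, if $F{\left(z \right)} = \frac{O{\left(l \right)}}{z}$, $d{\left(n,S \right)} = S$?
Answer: $-10782$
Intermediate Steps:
$U = -10782$ ($U = - 2 \left(470 - -4921\right) = - 2 \left(470 + 4921\right) = \left(-2\right) 5391 = -10782$)
$O{\left(x \right)} = -6$ ($O{\left(x \right)} = -2 - 4 = -6$)
$F{\left(z \right)} = - \frac{6}{z}$
$\frac{U}{F^{2}{\left(d{\left(1,6 \right)} \right)}} = - \frac{10782}{\left(- \frac{6}{6}\right)^{2}} = - \frac{10782}{\left(\left(-6\right) \frac{1}{6}\right)^{2}} = - \frac{10782}{\left(-1\right)^{2}} = - \frac{10782}{1} = \left(-10782\right) 1 = -10782$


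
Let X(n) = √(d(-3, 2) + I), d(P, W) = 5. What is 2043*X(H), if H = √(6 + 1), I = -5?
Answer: 0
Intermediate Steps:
H = √7 ≈ 2.6458
X(n) = 0 (X(n) = √(5 - 5) = √0 = 0)
2043*X(H) = 2043*0 = 0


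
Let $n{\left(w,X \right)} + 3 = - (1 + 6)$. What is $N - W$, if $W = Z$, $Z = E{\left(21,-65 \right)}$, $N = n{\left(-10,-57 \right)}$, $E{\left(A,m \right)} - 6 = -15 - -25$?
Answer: $-26$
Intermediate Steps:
$n{\left(w,X \right)} = -10$ ($n{\left(w,X \right)} = -3 - \left(1 + 6\right) = -3 - 7 = -10$)
$E{\left(A,m \right)} = 16$ ($E{\left(A,m \right)} = 6 - -10 = 6 + \left(-15 + 25\right) = 6 + 10 = 16$)
$N = -10$
$Z = 16$
$W = 16$
$N - W = -10 - 16 = -26$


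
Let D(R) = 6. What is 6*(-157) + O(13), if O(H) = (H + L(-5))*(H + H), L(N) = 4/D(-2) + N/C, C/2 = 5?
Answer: -1799/3 ≈ -599.67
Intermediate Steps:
C = 10 (C = 2*5 = 10)
L(N) = 2/3 + N/10 (L(N) = 4/6 + N/10 = 4*(1/6) + N*(1/10) = 2/3 + N/10)
O(H) = 2*H*(1/6 + H) (O(H) = (H + (2/3 + (1/10)*(-5)))*(H + H) = (H + (2/3 - 1/2))*(2*H) = (H + 1/6)*(2*H) = (1/6 + H)*(2*H) = 2*H*(1/6 + H))
6*(-157) + O(13) = 6*(-157) + (1/3)*13*(1 + 6*13) = -942 + (1/3)*13*(1 + 78) = -942 + (1/3)*13*79 = -942 + 1027/3 = -1799/3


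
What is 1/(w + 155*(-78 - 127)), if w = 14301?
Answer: -1/17474 ≈ -5.7228e-5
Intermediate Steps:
1/(w + 155*(-78 - 127)) = 1/(14301 + 155*(-78 - 127)) = 1/(14301 + 155*(-205)) = 1/(14301 - 31775) = 1/(-17474) = -1/17474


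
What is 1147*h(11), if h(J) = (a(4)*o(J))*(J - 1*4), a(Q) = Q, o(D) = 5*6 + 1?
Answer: 995596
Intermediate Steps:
o(D) = 31 (o(D) = 30 + 1 = 31)
h(J) = -496 + 124*J (h(J) = (4*31)*(J - 1*4) = 124*(J - 4) = 124*(-4 + J) = -496 + 124*J)
1147*h(11) = 1147*(-496 + 124*11) = 1147*(-496 + 1364) = 1147*868 = 995596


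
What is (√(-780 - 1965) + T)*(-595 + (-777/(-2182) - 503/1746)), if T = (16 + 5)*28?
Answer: -111061206956/317481 - 566638811*I*√305/317481 ≈ -3.4982e+5 - 31170.0*I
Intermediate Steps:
T = 588 (T = 21*28 = 588)
(√(-780 - 1965) + T)*(-595 + (-777/(-2182) - 503/1746)) = (√(-780 - 1965) + 588)*(-595 + (-777/(-2182) - 503/1746)) = (√(-2745) + 588)*(-595 + (-777*(-1/2182) - 503*1/1746)) = (3*I*√305 + 588)*(-595 + (777/2182 - 503/1746)) = (588 + 3*I*√305)*(-595 + 64774/952443) = (588 + 3*I*√305)*(-566638811/952443) = -111061206956/317481 - 566638811*I*√305/317481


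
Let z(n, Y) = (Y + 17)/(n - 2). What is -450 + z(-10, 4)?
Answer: -1807/4 ≈ -451.75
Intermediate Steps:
z(n, Y) = (17 + Y)/(-2 + n)
-450 + z(-10, 4) = -450 + (17 + 4)/(-2 - 10) = -450 + 21/(-12) = -450 - 1/12*21 = -450 - 7/4 = -1807/4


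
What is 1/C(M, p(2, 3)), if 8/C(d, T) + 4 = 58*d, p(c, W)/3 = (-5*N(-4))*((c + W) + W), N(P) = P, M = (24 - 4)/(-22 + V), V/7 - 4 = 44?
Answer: -6/157 ≈ -0.038217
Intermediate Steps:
V = 336 (V = 28 + 7*44 = 28 + 308 = 336)
M = 10/157 (M = (24 - 4)/(-22 + 336) = 20/314 = 20*(1/314) = 10/157 ≈ 0.063694)
p(c, W) = 60*c + 120*W (p(c, W) = 3*((-5*(-4))*((c + W) + W)) = 3*(20*((W + c) + W)) = 3*(20*(c + 2*W)) = 3*(20*c + 40*W) = 60*c + 120*W)
C(d, T) = 8/(-4 + 58*d)
1/C(M, p(2, 3)) = 1/(4/(-2 + 29*(10/157))) = 1/(4/(-2 + 290/157)) = 1/(4/(-24/157)) = 1/(4*(-157/24)) = 1/(-157/6) = -6/157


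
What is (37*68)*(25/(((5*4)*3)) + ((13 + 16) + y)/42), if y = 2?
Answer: 61013/21 ≈ 2905.4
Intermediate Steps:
(37*68)*(25/(((5*4)*3)) + ((13 + 16) + y)/42) = (37*68)*(25/(((5*4)*3)) + ((13 + 16) + 2)/42) = 2516*(25/((20*3)) + (29 + 2)*(1/42)) = 2516*(25/60 + 31*(1/42)) = 2516*(25*(1/60) + 31/42) = 2516*(5/12 + 31/42) = 2516*(97/84) = 61013/21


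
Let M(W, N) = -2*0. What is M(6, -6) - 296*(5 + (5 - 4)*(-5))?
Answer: 0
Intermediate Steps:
M(W, N) = 0
M(6, -6) - 296*(5 + (5 - 4)*(-5)) = 0 - 296*(5 + (5 - 4)*(-5)) = 0 - 296*(5 + 1*(-5)) = 0 - 296*(5 - 5) = 0 - 296*0 = 0 - 148*0 = 0 + 0 = 0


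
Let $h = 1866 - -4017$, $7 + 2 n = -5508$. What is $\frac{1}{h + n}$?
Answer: $\frac{2}{6251} \approx 0.00031995$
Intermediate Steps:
$n = - \frac{5515}{2}$ ($n = - \frac{7}{2} + \frac{1}{2} \left(-5508\right) = - \frac{7}{2} - 2754 = - \frac{5515}{2} \approx -2757.5$)
$h = 5883$ ($h = 1866 + 4017 = 5883$)
$\frac{1}{h + n} = \frac{1}{5883 - \frac{5515}{2}} = \frac{1}{\frac{6251}{2}} = \frac{2}{6251}$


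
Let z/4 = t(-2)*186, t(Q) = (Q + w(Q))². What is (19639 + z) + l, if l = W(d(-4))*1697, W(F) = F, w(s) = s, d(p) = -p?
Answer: 38331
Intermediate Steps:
t(Q) = 4*Q² (t(Q) = (Q + Q)² = (2*Q)² = 4*Q²)
l = 6788 (l = -1*(-4)*1697 = 4*1697 = 6788)
z = 11904 (z = 4*((4*(-2)²)*186) = 4*((4*4)*186) = 4*(16*186) = 4*2976 = 11904)
(19639 + z) + l = (19639 + 11904) + 6788 = 31543 + 6788 = 38331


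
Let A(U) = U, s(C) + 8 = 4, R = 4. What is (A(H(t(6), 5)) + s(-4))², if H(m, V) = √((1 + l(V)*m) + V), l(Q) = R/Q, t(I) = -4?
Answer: (20 - √70)²/25 ≈ 5.4134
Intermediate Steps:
l(Q) = 4/Q
H(m, V) = √(1 + V + 4*m/V) (H(m, V) = √((1 + (4/V)*m) + V) = √((1 + 4*m/V) + V) = √(1 + V + 4*m/V))
s(C) = -4 (s(C) = -8 + 4 = -4)
(A(H(t(6), 5)) + s(-4))² = (√(1 + 5 + 4*(-4)/5) - 4)² = (√(1 + 5 + 4*(-4)*(⅕)) - 4)² = (√(1 + 5 - 16/5) - 4)² = (√(14/5) - 4)² = (√70/5 - 4)² = (-4 + √70/5)²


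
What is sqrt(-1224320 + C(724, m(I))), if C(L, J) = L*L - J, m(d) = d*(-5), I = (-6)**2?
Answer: 2*I*sqrt(174991) ≈ 836.64*I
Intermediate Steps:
I = 36
m(d) = -5*d
C(L, J) = L**2 - J
sqrt(-1224320 + C(724, m(I))) = sqrt(-1224320 + (724**2 - (-5)*36)) = sqrt(-1224320 + (524176 - 1*(-180))) = sqrt(-1224320 + (524176 + 180)) = sqrt(-1224320 + 524356) = sqrt(-699964) = 2*I*sqrt(174991)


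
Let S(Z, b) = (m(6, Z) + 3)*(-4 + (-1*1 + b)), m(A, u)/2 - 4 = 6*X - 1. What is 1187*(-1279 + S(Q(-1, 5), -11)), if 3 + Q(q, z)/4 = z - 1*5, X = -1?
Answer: -1461197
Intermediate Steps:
m(A, u) = -6 (m(A, u) = 8 + 2*(6*(-1) - 1) = 8 + 2*(-6 - 1) = 8 + 2*(-7) = 8 - 14 = -6)
Q(q, z) = -32 + 4*z (Q(q, z) = -12 + 4*(z - 1*5) = -12 + 4*(z - 5) = -12 + 4*(-5 + z) = -12 + (-20 + 4*z) = -32 + 4*z)
S(Z, b) = 15 - 3*b (S(Z, b) = (-6 + 3)*(-4 + (-1*1 + b)) = -3*(-4 + (-1 + b)) = -3*(-5 + b) = 15 - 3*b)
1187*(-1279 + S(Q(-1, 5), -11)) = 1187*(-1279 + (15 - 3*(-11))) = 1187*(-1279 + (15 + 33)) = 1187*(-1279 + 48) = 1187*(-1231) = -1461197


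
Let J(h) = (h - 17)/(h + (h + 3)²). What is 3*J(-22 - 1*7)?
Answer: -138/647 ≈ -0.21329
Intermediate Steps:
J(h) = (-17 + h)/(h + (3 + h)²)
3*J(-22 - 1*7) = 3*((-17 + (-22 - 1*7))/((-22 - 1*7) + (3 + (-22 - 1*7))²)) = 3*((-17 + (-22 - 7))/((-22 - 7) + (3 + (-22 - 7))²)) = 3*((-17 - 29)/(-29 + (3 - 29)²)) = 3*(-46/(-29 + (-26)²)) = 3*(-46/(-29 + 676)) = 3*(-46/647) = -138/647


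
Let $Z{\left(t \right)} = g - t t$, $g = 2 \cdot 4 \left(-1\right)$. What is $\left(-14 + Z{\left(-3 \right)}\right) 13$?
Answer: $-403$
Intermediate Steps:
$g = -8$ ($g = 8 \left(-1\right) = -8$)
$Z{\left(t \right)} = -8 - t^{2}$ ($Z{\left(t \right)} = -8 - t t = -8 - t^{2}$)
$\left(-14 + Z{\left(-3 \right)}\right) 13 = \left(-14 - 17\right) 13 = \left(-31\right) 13 = -403$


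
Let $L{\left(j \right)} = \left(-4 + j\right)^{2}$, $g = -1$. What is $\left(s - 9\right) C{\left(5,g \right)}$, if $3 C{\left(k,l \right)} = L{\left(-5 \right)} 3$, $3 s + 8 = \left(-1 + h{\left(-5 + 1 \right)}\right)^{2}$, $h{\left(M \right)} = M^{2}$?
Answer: $5130$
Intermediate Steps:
$s = \frac{217}{3}$ ($s = - \frac{8}{3} + \frac{\left(-1 + \left(-5 + 1\right)^{2}\right)^{2}}{3} = - \frac{8}{3} + \frac{\left(-1 + \left(-4\right)^{2}\right)^{2}}{3} = - \frac{8}{3} + \frac{\left(-1 + 16\right)^{2}}{3} = - \frac{8}{3} + \frac{15^{2}}{3} = - \frac{8}{3} + \frac{1}{3} \cdot 225 = - \frac{8}{3} + 75 = \frac{217}{3} \approx 72.333$)
$C{\left(k,l \right)} = 81$ ($C{\left(k,l \right)} = \frac{\left(-4 - 5\right)^{2} \cdot 3}{3} = \frac{\left(-9\right)^{2} \cdot 3}{3} = \frac{81 \cdot 3}{3} = \frac{1}{3} \cdot 243 = 81$)
$\left(s - 9\right) C{\left(5,g \right)} = \left(\frac{217}{3} - 9\right) 81 = \frac{190}{3} \cdot 81 = 5130$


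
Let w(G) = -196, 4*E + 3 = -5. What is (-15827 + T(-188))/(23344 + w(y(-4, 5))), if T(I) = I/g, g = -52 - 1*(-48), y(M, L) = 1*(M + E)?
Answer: -1315/1929 ≈ -0.68170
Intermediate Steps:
E = -2 (E = -¾ + (¼)*(-5) = -¾ - 5/4 = -2)
y(M, L) = -2 + M (y(M, L) = 1*(M - 2) = 1*(-2 + M) = -2 + M)
g = -4 (g = -52 + 48 = -4)
T(I) = -I/4 (T(I) = I/(-4) = I*(-¼) = -I/4)
(-15827 + T(-188))/(23344 + w(y(-4, 5))) = (-15827 - ¼*(-188))/(23344 - 196) = (-15827 + 47)/23148 = -15780*1/23148 = -1315/1929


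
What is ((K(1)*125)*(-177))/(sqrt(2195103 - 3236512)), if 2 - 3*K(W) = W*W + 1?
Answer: 0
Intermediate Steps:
K(W) = 1/3 - W**2/3 (K(W) = 2/3 - (W*W + 1)/3 = 2/3 - (W**2 + 1)/3 = 2/3 - (1 + W**2)/3 = 2/3 + (-1/3 - W**2/3) = 1/3 - W**2/3)
((K(1)*125)*(-177))/(sqrt(2195103 - 3236512)) = (((1/3 - 1/3*1**2)*125)*(-177))/(sqrt(2195103 - 3236512)) = (((1/3 - 1/3*1)*125)*(-177))/(sqrt(-1041409)) = (((1/3 - 1/3)*125)*(-177))/((I*sqrt(1041409))) = ((0*125)*(-177))*(-I*sqrt(1041409)/1041409) = (0*(-177))*(-I*sqrt(1041409)/1041409) = 0*(-I*sqrt(1041409)/1041409) = 0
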